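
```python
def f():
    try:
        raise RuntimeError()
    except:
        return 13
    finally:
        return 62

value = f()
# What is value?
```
62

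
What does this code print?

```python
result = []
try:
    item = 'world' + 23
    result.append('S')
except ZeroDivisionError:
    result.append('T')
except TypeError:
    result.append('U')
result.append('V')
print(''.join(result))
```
UV

TypeError is caught by its specific handler, not ZeroDivisionError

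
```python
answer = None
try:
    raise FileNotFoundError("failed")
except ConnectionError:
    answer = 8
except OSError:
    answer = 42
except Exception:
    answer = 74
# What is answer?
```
42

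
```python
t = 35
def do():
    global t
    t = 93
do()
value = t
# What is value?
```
93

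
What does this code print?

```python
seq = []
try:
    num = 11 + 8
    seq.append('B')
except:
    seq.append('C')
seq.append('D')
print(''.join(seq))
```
BD

No exception, try block completes normally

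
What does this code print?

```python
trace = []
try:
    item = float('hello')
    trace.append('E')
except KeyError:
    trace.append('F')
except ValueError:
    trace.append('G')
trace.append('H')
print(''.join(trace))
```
GH

ValueError is caught by its specific handler, not KeyError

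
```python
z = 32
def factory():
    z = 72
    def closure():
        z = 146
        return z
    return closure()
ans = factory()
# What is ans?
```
146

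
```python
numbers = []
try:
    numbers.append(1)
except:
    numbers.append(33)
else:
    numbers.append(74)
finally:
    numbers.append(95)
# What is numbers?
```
[1, 74, 95]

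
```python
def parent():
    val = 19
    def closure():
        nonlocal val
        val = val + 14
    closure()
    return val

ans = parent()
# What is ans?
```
33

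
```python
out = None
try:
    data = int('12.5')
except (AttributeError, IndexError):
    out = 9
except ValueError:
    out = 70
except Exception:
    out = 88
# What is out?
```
70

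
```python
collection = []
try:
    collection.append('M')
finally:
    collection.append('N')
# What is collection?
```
['M', 'N']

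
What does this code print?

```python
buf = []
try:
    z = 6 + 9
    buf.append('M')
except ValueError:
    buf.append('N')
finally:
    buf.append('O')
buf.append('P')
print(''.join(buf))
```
MOP

finally runs after normal execution too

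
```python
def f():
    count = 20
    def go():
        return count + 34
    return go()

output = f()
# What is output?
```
54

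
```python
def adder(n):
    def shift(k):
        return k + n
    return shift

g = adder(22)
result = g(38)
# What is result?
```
60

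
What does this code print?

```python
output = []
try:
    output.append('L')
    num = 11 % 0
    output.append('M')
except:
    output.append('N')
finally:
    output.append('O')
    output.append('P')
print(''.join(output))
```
LNOP

Code before exception runs, then except, then all of finally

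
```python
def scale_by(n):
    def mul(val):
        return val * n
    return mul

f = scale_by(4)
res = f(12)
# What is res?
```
48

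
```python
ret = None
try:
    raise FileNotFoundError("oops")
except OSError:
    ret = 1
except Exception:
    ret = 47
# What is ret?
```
1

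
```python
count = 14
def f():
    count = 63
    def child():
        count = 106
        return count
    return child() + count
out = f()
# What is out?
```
169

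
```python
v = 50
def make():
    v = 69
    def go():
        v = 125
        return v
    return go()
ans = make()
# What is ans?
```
125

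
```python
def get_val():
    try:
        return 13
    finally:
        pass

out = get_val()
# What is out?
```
13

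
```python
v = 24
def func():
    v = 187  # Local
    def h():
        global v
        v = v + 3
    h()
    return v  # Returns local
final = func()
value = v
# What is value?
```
27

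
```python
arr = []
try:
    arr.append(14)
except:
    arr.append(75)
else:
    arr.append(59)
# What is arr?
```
[14, 59]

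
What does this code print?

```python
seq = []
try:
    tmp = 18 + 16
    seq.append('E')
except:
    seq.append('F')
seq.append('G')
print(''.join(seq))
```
EG

No exception, try block completes normally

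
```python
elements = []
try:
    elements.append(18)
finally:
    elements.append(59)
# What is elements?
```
[18, 59]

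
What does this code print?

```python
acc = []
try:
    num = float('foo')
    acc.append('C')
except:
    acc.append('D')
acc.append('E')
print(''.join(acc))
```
DE

Exception raised in try, caught by bare except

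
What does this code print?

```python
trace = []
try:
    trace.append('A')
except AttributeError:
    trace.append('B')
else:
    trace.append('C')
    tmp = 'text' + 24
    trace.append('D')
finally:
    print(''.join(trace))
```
AC

Try succeeds, else appends 'C', TypeError in else is uncaught, finally prints before exception propagates ('D' never appended)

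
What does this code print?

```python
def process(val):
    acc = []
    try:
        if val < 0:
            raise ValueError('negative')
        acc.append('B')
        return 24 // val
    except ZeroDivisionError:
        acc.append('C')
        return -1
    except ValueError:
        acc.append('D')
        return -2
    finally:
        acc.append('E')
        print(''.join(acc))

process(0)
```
BCE

val=0 causes ZeroDivisionError, caught, finally prints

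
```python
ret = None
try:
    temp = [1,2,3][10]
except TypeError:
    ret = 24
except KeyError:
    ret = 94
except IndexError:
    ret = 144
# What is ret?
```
144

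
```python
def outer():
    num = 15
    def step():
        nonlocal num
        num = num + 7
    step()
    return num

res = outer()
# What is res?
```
22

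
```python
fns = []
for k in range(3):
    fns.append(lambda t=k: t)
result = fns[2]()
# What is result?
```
2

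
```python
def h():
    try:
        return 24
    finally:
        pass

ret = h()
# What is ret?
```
24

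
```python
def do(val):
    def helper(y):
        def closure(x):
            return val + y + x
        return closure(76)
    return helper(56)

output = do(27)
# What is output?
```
159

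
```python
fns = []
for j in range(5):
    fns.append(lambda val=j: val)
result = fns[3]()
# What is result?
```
3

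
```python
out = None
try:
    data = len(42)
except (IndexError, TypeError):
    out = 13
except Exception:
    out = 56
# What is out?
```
13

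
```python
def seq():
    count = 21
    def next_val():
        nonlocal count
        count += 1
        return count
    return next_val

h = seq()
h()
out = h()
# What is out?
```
23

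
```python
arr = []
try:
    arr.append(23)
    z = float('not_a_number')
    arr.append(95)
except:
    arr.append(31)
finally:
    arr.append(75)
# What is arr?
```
[23, 31, 75]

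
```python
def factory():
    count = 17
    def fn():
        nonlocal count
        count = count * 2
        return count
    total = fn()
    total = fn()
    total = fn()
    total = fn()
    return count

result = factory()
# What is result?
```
272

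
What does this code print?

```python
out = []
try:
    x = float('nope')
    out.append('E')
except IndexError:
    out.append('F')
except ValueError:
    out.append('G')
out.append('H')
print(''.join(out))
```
GH

ValueError is caught by its specific handler, not IndexError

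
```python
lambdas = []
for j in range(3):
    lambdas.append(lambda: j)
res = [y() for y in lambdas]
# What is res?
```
[2, 2, 2]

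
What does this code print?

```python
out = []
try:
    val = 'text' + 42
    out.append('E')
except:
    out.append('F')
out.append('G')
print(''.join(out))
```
FG

Exception raised in try, caught by bare except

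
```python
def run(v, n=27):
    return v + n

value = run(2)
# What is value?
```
29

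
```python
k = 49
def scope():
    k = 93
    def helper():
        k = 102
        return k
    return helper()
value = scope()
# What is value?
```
102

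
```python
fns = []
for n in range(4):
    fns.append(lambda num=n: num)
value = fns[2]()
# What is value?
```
2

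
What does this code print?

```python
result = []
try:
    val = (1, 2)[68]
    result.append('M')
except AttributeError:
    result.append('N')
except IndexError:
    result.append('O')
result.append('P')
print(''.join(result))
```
OP

IndexError is caught by its specific handler, not AttributeError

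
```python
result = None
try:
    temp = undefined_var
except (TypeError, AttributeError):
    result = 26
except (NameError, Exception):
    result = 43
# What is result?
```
43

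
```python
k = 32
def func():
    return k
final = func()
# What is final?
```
32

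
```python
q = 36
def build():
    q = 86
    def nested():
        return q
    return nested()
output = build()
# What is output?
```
86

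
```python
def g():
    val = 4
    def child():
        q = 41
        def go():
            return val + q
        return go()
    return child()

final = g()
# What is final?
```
45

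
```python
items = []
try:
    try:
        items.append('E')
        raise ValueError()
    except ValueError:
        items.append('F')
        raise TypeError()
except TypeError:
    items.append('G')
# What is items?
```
['E', 'F', 'G']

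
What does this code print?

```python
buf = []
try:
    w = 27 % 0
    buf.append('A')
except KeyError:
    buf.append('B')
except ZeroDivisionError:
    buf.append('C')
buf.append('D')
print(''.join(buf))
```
CD

ZeroDivisionError is caught by its specific handler, not KeyError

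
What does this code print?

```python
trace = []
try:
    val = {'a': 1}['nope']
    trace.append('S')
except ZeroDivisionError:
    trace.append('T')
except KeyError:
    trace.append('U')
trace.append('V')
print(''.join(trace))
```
UV

KeyError is caught by its specific handler, not ZeroDivisionError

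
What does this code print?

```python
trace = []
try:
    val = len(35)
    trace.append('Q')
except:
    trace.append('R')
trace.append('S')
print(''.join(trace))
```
RS

Exception raised in try, caught by bare except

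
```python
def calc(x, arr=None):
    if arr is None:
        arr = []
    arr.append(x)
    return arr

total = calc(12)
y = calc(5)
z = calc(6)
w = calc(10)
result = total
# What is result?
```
[12]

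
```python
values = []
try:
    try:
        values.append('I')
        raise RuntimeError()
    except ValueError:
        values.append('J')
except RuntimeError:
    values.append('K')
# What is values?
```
['I', 'K']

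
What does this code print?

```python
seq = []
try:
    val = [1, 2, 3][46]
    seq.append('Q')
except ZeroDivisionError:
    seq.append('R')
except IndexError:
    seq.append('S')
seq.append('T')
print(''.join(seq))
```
ST

IndexError is caught by its specific handler, not ZeroDivisionError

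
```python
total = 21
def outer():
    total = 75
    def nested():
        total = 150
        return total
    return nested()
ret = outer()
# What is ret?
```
150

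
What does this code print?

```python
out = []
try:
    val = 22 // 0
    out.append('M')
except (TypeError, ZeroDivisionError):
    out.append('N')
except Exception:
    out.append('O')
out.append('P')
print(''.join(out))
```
NP

ZeroDivisionError matches tuple containing it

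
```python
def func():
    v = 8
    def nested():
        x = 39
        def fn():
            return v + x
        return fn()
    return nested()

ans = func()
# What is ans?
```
47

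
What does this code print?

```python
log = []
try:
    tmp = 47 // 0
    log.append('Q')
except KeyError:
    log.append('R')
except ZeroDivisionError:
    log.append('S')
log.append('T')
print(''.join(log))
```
ST

ZeroDivisionError is caught by its specific handler, not KeyError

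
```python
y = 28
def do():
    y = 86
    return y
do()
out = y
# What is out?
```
28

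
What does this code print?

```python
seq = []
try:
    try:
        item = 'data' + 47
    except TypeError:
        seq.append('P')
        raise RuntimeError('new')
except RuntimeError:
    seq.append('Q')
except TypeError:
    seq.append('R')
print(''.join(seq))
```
PQ

New RuntimeError raised, caught by outer RuntimeError handler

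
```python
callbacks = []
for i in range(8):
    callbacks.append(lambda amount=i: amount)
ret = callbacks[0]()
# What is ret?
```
0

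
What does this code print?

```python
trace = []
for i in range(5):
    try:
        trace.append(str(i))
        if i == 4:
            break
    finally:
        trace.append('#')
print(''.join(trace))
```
0#1#2#3#4#

finally runs even when breaking out of loop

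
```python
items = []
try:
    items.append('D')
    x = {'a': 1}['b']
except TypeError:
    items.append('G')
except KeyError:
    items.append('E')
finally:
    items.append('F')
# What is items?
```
['D', 'E', 'F']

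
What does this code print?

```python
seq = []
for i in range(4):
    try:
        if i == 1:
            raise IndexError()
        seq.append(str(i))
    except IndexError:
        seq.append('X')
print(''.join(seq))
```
0X23

Exception on i=1 caught, loop continues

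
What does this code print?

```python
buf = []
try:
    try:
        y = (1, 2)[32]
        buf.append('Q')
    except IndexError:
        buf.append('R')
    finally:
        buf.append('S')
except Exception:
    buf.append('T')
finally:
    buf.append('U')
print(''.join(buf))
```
RSU

Both finally blocks run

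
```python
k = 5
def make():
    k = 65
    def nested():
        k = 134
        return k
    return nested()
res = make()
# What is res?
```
134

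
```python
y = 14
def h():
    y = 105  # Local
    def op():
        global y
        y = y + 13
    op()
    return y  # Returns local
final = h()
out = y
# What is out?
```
27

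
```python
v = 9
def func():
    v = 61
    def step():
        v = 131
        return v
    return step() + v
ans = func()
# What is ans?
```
192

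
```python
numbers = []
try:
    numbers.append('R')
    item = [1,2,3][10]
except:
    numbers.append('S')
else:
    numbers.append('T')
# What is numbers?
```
['R', 'S']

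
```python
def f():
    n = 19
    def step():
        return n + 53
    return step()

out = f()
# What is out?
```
72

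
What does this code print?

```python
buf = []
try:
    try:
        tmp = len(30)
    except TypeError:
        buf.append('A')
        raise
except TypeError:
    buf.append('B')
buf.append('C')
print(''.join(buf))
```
ABC

raise without argument re-raises current exception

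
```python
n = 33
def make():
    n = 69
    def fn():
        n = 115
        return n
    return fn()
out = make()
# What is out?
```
115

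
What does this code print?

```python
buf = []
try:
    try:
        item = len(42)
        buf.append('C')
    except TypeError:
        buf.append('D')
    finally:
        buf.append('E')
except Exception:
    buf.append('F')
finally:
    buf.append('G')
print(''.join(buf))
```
DEG

Both finally blocks run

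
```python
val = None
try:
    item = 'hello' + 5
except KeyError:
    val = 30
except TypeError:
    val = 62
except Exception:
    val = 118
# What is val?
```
62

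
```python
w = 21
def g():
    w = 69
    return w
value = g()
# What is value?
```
69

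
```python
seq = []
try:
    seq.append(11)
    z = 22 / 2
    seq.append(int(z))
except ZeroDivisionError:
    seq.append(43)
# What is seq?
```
[11, 11]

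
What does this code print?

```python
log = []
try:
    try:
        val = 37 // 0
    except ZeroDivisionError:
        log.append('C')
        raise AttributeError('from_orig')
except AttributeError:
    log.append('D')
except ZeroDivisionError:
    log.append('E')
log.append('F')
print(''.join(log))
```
CDF

AttributeError raised and caught, original ZeroDivisionError not re-raised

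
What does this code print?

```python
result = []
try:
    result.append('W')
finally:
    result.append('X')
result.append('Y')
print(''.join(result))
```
WXY

try/finally without except, no exception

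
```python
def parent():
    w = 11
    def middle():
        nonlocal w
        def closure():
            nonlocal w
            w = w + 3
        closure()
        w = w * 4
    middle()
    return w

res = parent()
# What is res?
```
56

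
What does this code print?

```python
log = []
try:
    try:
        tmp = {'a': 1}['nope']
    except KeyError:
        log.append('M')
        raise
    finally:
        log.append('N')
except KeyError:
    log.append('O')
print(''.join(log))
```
MNO

finally runs before re-raised exception propagates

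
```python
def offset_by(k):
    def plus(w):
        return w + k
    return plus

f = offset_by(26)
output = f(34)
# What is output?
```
60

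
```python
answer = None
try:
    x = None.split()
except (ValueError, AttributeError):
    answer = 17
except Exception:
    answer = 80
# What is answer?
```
17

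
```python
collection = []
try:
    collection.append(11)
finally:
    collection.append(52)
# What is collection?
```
[11, 52]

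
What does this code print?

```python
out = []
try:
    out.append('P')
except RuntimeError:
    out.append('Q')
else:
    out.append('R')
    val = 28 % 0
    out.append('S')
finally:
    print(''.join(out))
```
PR

Try succeeds, else appends 'R', ZeroDivisionError in else is uncaught, finally prints before exception propagates ('S' never appended)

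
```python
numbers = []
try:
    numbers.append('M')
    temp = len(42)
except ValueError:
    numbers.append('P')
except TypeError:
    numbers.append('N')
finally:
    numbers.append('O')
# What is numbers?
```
['M', 'N', 'O']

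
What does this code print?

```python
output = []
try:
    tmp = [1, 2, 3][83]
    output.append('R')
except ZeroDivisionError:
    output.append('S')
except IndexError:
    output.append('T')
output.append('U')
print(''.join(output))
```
TU

IndexError is caught by its specific handler, not ZeroDivisionError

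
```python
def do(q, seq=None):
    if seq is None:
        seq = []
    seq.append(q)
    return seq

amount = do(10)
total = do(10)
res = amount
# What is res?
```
[10]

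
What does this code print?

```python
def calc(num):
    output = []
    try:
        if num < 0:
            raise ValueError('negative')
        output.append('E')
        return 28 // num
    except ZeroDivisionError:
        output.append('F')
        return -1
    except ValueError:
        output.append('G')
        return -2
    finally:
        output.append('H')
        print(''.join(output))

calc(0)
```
EFH

num=0 causes ZeroDivisionError, caught, finally prints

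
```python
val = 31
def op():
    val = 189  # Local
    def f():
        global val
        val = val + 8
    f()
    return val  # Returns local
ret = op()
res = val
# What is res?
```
39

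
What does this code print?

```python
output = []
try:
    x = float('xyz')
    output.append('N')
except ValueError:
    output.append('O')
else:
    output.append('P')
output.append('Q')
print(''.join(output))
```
OQ

else block skipped when exception is caught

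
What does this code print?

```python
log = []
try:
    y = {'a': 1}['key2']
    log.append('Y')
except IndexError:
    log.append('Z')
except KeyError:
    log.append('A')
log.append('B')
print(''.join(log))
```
AB

KeyError is caught by its specific handler, not IndexError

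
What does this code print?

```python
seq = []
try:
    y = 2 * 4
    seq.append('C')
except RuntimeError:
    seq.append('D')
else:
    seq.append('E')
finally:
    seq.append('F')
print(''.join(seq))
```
CEF

else runs before finally when no exception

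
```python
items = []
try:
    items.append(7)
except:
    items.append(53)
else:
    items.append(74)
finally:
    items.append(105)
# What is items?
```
[7, 74, 105]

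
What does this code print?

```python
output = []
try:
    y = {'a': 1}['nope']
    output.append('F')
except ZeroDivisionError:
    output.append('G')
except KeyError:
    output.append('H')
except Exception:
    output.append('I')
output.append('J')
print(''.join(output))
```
HJ

KeyError matches before generic Exception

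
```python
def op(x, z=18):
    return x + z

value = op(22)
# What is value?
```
40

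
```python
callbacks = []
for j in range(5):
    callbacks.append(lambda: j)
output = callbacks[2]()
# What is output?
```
4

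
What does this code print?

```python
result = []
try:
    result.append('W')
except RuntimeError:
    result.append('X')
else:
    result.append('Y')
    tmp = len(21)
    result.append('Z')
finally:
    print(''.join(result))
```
WY

Try succeeds, else appends 'Y', TypeError in else is uncaught, finally prints before exception propagates ('Z' never appended)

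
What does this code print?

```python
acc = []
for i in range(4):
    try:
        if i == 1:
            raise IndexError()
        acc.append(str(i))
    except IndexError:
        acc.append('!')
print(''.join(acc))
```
0!23

Exception on i=1 caught, loop continues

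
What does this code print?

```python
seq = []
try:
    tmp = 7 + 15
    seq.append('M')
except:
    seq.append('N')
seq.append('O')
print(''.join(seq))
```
MO

No exception, try block completes normally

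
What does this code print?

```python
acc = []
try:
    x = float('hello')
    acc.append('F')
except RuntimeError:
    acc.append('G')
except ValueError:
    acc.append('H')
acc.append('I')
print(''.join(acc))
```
HI

ValueError is caught by its specific handler, not RuntimeError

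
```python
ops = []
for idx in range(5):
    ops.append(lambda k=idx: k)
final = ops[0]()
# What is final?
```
0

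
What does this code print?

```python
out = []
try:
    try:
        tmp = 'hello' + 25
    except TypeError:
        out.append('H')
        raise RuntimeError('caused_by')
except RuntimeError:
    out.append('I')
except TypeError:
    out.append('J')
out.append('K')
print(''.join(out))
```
HIK

RuntimeError raised and caught, original TypeError not re-raised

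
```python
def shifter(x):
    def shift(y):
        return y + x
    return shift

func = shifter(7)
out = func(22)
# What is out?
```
29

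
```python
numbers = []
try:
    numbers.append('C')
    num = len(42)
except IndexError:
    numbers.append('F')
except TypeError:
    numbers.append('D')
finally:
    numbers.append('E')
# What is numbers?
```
['C', 'D', 'E']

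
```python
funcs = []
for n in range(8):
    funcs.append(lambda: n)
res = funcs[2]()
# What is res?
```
7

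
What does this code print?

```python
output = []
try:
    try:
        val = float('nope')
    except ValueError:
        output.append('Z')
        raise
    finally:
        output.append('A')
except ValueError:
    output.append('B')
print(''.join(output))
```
ZAB

finally runs before re-raised exception propagates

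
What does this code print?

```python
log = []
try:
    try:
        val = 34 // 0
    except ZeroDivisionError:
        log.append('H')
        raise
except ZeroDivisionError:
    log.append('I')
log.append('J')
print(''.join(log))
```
HIJ

raise without argument re-raises current exception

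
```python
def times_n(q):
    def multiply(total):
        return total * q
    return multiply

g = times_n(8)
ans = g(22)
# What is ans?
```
176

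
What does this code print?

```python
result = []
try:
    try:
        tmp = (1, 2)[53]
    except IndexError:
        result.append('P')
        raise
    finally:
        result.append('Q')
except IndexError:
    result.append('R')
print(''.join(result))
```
PQR

finally runs before re-raised exception propagates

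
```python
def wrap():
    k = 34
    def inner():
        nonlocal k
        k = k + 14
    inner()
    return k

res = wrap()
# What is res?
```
48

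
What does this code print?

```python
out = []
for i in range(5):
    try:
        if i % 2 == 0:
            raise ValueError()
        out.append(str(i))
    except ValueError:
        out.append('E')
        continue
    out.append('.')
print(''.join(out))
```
E1.E3.E

continue in except skips rest of loop body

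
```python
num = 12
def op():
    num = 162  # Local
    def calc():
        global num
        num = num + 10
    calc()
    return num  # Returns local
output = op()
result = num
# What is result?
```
22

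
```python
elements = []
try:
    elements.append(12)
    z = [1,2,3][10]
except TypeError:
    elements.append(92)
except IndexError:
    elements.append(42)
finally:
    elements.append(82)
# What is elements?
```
[12, 42, 82]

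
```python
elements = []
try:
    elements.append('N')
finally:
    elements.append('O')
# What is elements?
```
['N', 'O']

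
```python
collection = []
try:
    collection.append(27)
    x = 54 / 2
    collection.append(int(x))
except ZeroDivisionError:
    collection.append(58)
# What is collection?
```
[27, 27]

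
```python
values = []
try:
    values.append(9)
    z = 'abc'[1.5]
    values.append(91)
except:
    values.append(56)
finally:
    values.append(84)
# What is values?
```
[9, 56, 84]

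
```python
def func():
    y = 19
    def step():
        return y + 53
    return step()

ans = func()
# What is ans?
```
72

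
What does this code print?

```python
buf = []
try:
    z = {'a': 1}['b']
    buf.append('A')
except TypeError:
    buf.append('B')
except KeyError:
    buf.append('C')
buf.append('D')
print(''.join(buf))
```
CD

KeyError is caught by its specific handler, not TypeError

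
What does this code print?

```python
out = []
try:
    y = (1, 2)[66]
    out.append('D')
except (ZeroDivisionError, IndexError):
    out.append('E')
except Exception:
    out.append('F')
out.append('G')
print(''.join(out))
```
EG

IndexError matches tuple containing it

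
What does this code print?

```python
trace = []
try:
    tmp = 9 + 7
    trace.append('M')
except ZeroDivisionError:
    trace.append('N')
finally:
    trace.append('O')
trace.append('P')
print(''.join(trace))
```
MOP

finally runs after normal execution too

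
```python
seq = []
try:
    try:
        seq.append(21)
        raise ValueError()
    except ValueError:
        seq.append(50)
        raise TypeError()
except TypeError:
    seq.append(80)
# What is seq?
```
[21, 50, 80]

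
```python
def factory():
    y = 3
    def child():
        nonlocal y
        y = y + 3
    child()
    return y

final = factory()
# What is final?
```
6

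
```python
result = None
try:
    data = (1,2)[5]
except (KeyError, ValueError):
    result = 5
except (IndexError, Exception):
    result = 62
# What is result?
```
62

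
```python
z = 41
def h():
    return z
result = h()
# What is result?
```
41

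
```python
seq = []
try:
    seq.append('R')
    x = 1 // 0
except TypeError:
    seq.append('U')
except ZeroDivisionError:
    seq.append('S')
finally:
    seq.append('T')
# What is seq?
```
['R', 'S', 'T']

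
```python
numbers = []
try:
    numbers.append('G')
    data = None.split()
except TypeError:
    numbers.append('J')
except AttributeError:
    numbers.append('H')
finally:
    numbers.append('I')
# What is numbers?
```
['G', 'H', 'I']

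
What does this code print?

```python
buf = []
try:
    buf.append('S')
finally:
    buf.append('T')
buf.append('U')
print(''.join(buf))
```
STU

try/finally without except, no exception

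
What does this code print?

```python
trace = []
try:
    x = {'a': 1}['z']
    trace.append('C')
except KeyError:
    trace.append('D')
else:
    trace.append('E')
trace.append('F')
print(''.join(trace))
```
DF

else block skipped when exception is caught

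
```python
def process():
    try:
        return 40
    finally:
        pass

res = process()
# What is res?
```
40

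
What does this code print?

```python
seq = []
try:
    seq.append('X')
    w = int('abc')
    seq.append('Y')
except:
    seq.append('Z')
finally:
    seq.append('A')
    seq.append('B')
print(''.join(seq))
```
XZAB

Code before exception runs, then except, then all of finally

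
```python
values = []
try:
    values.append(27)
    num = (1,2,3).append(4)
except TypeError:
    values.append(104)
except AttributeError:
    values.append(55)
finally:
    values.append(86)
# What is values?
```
[27, 55, 86]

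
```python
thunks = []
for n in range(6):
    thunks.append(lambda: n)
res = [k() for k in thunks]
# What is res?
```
[5, 5, 5, 5, 5, 5]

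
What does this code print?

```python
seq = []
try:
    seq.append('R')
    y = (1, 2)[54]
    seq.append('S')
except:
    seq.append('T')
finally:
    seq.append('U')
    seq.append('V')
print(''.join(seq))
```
RTUV

Code before exception runs, then except, then all of finally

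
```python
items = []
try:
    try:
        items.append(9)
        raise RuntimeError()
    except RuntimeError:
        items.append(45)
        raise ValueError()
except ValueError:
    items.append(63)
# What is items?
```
[9, 45, 63]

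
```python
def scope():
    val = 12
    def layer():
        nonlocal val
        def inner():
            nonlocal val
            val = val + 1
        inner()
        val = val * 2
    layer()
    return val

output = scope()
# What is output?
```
26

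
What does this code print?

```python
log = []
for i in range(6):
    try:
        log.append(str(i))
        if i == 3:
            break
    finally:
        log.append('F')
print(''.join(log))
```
0F1F2F3F

finally runs even when breaking out of loop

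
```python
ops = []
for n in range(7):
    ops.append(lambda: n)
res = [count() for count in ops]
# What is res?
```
[6, 6, 6, 6, 6, 6, 6]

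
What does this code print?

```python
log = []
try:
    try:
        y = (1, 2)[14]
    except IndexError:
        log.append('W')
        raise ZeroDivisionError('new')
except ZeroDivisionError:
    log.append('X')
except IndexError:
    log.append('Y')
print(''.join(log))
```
WX

New ZeroDivisionError raised, caught by outer ZeroDivisionError handler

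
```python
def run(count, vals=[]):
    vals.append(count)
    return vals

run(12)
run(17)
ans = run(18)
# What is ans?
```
[12, 17, 18]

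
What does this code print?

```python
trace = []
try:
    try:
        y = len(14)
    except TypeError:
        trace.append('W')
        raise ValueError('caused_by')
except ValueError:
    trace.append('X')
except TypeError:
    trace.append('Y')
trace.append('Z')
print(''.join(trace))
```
WXZ

ValueError raised and caught, original TypeError not re-raised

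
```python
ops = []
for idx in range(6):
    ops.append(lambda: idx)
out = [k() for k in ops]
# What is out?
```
[5, 5, 5, 5, 5, 5]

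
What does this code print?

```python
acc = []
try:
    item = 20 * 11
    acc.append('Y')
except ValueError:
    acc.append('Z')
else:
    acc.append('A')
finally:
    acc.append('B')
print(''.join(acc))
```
YAB

else runs before finally when no exception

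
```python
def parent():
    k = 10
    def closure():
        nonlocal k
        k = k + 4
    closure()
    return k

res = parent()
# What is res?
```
14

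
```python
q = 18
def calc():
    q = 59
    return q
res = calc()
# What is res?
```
59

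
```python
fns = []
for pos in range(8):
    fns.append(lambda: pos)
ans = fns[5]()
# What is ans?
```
7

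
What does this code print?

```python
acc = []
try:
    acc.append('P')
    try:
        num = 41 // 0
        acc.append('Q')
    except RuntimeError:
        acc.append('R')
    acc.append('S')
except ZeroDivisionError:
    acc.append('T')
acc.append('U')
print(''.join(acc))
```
PTU

Inner handler doesn't match, propagates to outer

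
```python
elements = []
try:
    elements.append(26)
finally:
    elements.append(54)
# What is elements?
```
[26, 54]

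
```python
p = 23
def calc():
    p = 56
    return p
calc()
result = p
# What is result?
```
23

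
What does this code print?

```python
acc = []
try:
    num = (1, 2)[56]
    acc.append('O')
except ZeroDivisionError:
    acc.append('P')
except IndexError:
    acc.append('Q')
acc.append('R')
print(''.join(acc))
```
QR

IndexError is caught by its specific handler, not ZeroDivisionError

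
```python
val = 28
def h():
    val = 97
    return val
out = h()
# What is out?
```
97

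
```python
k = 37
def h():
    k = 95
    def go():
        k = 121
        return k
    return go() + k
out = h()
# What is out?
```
216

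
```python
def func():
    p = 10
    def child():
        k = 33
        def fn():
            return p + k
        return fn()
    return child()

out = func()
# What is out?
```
43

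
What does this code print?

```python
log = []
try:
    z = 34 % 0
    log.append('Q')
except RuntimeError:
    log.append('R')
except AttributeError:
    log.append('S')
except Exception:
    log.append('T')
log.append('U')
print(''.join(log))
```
TU

ZeroDivisionError not specifically caught, falls to Exception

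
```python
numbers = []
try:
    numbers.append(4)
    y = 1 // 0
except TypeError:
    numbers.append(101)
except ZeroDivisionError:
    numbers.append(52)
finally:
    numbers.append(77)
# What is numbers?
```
[4, 52, 77]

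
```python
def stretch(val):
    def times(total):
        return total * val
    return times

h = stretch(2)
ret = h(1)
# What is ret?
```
2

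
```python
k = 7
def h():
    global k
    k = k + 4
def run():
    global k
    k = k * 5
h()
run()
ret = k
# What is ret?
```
55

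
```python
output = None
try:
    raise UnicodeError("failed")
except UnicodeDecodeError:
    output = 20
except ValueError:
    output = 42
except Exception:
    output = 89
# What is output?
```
42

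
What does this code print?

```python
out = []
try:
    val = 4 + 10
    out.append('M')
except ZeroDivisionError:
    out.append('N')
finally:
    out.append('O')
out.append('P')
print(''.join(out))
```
MOP

finally runs after normal execution too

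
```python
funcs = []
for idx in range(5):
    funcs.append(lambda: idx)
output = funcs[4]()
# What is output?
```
4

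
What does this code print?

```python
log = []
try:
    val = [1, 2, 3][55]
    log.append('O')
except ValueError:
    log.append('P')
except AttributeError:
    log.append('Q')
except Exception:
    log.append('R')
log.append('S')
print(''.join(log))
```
RS

IndexError not specifically caught, falls to Exception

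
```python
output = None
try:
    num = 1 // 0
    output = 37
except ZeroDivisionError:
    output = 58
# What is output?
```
58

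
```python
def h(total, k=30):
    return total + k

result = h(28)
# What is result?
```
58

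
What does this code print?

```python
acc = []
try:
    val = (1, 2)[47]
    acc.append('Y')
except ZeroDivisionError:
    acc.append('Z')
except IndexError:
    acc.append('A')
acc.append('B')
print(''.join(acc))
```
AB

IndexError is caught by its specific handler, not ZeroDivisionError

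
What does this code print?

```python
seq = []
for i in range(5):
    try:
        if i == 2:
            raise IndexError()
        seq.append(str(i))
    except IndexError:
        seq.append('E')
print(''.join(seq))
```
01E34

Exception on i=2 caught, loop continues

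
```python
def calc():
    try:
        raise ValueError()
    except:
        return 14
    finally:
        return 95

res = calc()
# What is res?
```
95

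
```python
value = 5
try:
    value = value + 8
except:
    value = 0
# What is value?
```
13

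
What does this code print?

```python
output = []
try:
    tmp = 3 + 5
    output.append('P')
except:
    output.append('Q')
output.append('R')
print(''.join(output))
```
PR

No exception, try block completes normally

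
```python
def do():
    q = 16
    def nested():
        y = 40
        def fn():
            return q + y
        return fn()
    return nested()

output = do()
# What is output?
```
56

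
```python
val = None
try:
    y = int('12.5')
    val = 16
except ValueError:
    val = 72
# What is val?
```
72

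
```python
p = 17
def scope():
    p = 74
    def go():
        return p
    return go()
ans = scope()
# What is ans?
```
74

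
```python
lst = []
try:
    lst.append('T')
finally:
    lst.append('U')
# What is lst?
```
['T', 'U']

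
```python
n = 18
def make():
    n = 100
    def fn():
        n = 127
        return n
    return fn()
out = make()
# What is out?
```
127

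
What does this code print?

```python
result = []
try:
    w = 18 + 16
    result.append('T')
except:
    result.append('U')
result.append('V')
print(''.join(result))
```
TV

No exception, try block completes normally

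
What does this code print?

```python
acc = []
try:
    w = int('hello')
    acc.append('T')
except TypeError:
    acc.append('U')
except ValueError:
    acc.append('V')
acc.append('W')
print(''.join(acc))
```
VW

ValueError is caught by its specific handler, not TypeError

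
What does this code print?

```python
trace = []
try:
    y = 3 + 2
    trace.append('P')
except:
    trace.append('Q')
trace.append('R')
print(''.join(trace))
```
PR

No exception, try block completes normally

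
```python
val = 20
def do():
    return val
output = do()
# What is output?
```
20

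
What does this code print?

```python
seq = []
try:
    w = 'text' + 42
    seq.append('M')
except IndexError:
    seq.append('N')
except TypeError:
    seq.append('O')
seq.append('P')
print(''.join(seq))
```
OP

TypeError is caught by its specific handler, not IndexError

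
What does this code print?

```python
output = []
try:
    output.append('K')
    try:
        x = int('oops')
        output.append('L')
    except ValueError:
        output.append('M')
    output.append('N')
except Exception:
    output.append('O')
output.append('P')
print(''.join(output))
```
KMNP

Inner exception caught by inner handler, outer continues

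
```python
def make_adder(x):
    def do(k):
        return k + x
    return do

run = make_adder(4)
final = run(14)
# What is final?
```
18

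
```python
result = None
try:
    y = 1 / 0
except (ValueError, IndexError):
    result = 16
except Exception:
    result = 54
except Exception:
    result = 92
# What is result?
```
54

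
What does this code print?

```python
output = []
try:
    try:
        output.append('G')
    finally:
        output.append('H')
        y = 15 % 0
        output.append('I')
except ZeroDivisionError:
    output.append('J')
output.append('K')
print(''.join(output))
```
GHJK

Exception in inner finally caught by outer except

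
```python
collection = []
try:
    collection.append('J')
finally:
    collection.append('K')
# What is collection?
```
['J', 'K']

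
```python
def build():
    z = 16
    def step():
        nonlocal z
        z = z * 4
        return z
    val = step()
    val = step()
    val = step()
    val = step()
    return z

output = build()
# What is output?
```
4096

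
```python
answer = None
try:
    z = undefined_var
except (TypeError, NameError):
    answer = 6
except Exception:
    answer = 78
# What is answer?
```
6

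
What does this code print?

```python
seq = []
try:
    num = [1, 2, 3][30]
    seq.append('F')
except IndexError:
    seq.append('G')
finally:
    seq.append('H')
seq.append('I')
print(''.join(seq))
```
GHI

finally always runs, even after exception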